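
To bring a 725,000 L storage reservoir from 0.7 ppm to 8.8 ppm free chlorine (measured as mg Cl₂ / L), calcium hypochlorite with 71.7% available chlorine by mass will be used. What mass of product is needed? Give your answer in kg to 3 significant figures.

8.19 kg

Chlorine deficit: 8.8 − 0.7 = 8.1 ppm = 8.1 mg/L as Cl₂.
Cl₂ equivalent needed: 8.1 mg/L × 725,000 L = 5,872,000 mg = 5872 g.
Product at 71.7% available chlorine: 5872 / 0.717 = 8190 g.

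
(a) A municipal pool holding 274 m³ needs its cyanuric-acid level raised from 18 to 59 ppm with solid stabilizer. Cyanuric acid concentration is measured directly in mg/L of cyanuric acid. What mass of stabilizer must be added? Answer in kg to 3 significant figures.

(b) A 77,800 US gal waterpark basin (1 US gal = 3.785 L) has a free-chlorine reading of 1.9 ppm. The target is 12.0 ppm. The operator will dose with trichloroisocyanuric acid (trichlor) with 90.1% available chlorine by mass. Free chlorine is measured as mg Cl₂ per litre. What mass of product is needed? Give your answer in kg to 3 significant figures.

(a) 11.2 kg; (b) 3.30 kg

(a) Volume: 274 m³ = 274,000 L.
(a) CYA to add: (59 − 18) = 41 mg/L × 274,000 L = 11,230 g cyanuric acid.

(b) Volume: 77,800 US gal × 3.785 L/gal = 294,473 L.
(b) Chlorine deficit: 12.0 − 1.9 = 10.1 ppm = 10.1 mg/L as Cl₂.
(b) Cl₂ equivalent needed: 10.1 mg/L × 294,473 L = 2,974,000 mg = 2974 g.
(b) Product at 90.1% available chlorine: 2974 / 0.901 = 3301 g.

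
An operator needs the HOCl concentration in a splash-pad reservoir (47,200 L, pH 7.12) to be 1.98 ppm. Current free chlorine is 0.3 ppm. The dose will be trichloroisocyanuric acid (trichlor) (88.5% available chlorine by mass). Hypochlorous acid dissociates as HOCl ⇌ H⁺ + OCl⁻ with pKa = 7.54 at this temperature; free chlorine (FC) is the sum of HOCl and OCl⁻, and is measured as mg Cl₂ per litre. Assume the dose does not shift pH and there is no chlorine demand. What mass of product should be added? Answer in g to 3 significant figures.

[OCl⁻]/[HOCl] = 10^(pH − pKa) = 10^(7.12 − 7.54) = 0.3802; fraction as HOCl = 1/(1 + 0.3802) = 0.7245.
Free chlorine required for 1.98 ppm HOCl: 1.98 / 0.7245 = 2.733 ppm.
FC to add: 2.733 − 0.3 = 2.433 mg/L as Cl₂.
Cl₂ equivalent: 2.433 mg/L × 47,200 L = 114.8 g.
Product at 88.5% available Cl: 114.8 / 0.885 = 129.7 g.

130 g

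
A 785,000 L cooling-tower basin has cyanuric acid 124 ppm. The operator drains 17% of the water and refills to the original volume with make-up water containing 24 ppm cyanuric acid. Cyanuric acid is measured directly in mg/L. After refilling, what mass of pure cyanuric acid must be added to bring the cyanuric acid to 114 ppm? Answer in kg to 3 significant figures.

After draining 17% and refilling: 124 × 0.83 + 24 × 0.17 = 107 ppm.
Deficit to target: 114 − 107 = 7 mg/L.
Mass: 7 mg/L × 785,000 L = 5495 g cyanuric acid.

5.50 kg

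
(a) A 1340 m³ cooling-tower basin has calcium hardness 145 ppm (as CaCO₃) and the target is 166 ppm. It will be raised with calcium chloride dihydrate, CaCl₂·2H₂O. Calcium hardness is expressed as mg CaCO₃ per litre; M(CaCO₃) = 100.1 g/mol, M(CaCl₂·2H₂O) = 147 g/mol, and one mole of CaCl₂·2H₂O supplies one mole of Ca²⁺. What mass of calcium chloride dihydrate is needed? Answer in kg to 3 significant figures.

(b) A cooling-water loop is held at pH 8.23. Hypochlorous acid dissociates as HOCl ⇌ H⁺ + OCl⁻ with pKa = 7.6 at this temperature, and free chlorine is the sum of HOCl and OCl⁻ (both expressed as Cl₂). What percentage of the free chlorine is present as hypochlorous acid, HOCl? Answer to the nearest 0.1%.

(a) 41.3 kg; (b) 19.0%

(a) Volume: 1340 m³ = 1,340,000 L.
(a) Hardness to add: (166 − 145) = 21 mg/L as CaCO₃ × 1,340,000 L = 28,140 g as CaCO₃.
(a) Moles of Ca²⁺ (1 mol Ca²⁺ ≡ 1 mol CaCO₃): 28,140 / 100.1 g/mol = 281.1 mol.
(a) Mass of CaCl₂·2H₂O: 281.1 × 147 = 41,320 g.

(b) [OCl⁻]/[HOCl] = 10^(pH − pKa) = 10^(8.23 − 7.6) = 10^0.63 = 4.266.
(b) Fraction as HOCl = 1 / (1 + 4.266) = 0.1899.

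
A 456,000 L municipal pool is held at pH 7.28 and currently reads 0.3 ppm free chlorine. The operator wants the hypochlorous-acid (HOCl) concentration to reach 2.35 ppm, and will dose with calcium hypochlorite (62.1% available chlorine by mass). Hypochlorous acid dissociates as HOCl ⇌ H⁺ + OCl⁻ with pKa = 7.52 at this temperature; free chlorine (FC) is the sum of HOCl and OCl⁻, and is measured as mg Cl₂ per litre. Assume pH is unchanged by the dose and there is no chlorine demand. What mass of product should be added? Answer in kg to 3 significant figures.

[OCl⁻]/[HOCl] = 10^(pH − pKa) = 10^(7.28 − 7.52) = 0.5754; fraction as HOCl = 1/(1 + 0.5754) = 0.6347.
Free chlorine required for 2.35 ppm HOCl: 2.35 / 0.6347 = 3.702 ppm.
FC to add: 3.702 − 0.3 = 3.402 mg/L as Cl₂.
Cl₂ equivalent: 3.402 mg/L × 456,000 L = 1551 g.
Product at 62.1% available Cl: 1551 / 0.621 = 2498 g.

2.50 kg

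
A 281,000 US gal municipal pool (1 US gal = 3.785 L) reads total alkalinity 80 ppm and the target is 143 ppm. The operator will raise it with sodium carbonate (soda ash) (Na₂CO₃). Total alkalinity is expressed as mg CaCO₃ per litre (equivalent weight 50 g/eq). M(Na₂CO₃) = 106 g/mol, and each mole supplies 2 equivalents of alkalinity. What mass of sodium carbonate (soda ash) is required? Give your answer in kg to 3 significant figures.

Volume: 281,000 US gal × 3.785 L/gal = 1,063,585 L.
Alkalinity to add: (143 − 80) = 63 mg/L as CaCO₃ × 1,063,585 L = 67,010 g as CaCO₃.
Equivalents: 67,010 g ÷ 50 g/eq = 1340 eq.
Each mole of Na₂CO₃ supplies 2 eq, so 1340 / 2 = 670.1 mol.
Mass: 670.1 mol × 106 g/mol = 71,030 g.

71.0 kg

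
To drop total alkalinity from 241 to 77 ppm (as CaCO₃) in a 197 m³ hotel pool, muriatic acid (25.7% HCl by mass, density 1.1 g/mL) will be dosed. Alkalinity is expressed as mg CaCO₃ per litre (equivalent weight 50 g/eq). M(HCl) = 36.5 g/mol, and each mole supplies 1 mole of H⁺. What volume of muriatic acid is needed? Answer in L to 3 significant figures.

83.4 L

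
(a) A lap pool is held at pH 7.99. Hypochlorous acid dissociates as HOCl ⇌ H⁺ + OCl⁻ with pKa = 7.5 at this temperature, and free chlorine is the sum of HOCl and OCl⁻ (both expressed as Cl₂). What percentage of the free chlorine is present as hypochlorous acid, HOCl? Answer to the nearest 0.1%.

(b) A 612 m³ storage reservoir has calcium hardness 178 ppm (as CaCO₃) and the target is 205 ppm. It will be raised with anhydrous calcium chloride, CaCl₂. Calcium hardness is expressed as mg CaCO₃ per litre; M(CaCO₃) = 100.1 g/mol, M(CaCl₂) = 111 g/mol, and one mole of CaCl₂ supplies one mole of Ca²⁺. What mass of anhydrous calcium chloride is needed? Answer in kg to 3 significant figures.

(a) 24.4%; (b) 18.3 kg

(a) [OCl⁻]/[HOCl] = 10^(pH − pKa) = 10^(7.99 − 7.5) = 10^0.49 = 3.09.
(a) Fraction as HOCl = 1 / (1 + 3.09) = 0.2445.

(b) Volume: 612 m³ = 612,000 L.
(b) Hardness to add: (205 − 178) = 27 mg/L as CaCO₃ × 612,000 L = 16,520 g as CaCO₃.
(b) Moles of Ca²⁺ (1 mol Ca²⁺ ≡ 1 mol CaCO₃): 16,520 / 100.1 g/mol = 165.1 mol.
(b) Mass of CaCl₂: 165.1 × 111 = 18,320 g.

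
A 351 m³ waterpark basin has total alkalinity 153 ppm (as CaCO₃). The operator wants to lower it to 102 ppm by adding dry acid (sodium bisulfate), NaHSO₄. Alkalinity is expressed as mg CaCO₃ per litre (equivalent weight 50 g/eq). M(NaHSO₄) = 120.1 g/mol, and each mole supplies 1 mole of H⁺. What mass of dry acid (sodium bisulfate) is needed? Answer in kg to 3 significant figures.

43.0 kg

Volume: 351 m³ = 351,000 L.
Alkalinity to neutralize: (153 − 102) = 51 mg/L as CaCO₃ × 351,000 L = 17,900 g as CaCO₃.
Equivalents of H⁺ required: 17,900 ÷ 50 g/eq = 358 eq = 358 mol NaHSO₄.
Mass of NaHSO₄: 358 × 120.1 = 43,000 g.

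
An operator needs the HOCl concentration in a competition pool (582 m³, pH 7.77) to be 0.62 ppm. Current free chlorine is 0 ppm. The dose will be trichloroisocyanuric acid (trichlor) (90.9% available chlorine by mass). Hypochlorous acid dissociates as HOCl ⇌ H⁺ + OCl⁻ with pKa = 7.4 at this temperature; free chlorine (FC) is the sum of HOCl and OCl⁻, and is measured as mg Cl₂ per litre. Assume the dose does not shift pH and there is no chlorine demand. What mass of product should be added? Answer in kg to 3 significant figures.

1.33 kg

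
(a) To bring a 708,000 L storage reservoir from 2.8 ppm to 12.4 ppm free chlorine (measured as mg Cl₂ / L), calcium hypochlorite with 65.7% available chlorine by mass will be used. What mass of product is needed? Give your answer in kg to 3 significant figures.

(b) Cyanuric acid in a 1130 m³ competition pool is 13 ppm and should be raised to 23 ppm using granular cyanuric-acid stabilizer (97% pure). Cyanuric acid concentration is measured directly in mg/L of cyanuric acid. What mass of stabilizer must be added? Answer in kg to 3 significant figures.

(a) Chlorine deficit: 12.4 − 2.8 = 9.6 ppm = 9.6 mg/L as Cl₂.
(a) Cl₂ equivalent needed: 9.6 mg/L × 708,000 L = 6,797,000 mg = 6797 g.
(a) Product at 65.7% available chlorine: 6797 / 0.657 = 10,350 g.

(b) Volume: 1130 m³ = 1,130,000 L.
(b) CYA to add: (23 − 13) = 10 mg/L × 1,130,000 L = 11,300 g cyanuric acid.
(b) At 97% purity: 11,300 / 0.97 = 11,650 g product.

(a) 10.3 kg; (b) 11.6 kg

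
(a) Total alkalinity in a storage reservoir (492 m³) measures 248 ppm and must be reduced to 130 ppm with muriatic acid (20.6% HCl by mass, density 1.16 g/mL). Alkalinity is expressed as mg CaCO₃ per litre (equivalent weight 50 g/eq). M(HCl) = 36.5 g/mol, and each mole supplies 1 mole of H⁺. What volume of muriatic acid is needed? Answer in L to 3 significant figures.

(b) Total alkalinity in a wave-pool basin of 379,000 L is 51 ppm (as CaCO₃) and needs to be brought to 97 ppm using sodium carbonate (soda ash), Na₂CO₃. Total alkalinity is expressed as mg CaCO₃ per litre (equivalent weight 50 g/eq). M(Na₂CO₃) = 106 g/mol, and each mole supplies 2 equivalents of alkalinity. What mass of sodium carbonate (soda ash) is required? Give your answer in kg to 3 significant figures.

(a) Volume: 492 m³ = 492,000 L.
(a) Alkalinity to neutralize: (248 − 130) = 118 mg/L as CaCO₃ × 492,000 L = 58,060 g as CaCO₃.
(a) Equivalents of H⁺ required: 58,060 ÷ 50 g/eq = 1161 eq = 1161 mol HCl.
(a) Mass of HCl: 1161 × 36.5 = 42,380 g.
(a) Mass of 20.6% solution: 42,380 / 0.206 = 205,700 g.
(a) Volume: 205,700 g ÷ 1.16 g/mL = 177,400 mL.

(b) Alkalinity to add: (97 − 51) = 46 mg/L as CaCO₃ × 379,000 L = 17,430 g as CaCO₃.
(b) Equivalents: 17,430 g ÷ 50 g/eq = 348.7 eq.
(b) Each mole of Na₂CO₃ supplies 2 eq, so 348.7 / 2 = 174.3 mol.
(b) Mass: 174.3 mol × 106 g/mol = 18,480 g.

(a) 177 L; (b) 18.5 kg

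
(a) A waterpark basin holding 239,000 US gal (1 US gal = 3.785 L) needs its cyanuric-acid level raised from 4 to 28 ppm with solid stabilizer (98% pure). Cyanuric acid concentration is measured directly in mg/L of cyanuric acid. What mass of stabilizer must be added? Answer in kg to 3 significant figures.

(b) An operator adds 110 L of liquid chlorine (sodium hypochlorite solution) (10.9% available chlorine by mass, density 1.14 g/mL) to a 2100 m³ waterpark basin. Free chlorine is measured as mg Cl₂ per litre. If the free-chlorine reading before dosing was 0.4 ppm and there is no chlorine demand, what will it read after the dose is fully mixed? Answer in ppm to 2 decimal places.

(a) 22.2 kg; (b) 6.91 ppm

(a) Volume: 239,000 US gal × 3.785 L/gal = 904,615 L.
(a) CYA to add: (28 − 4) = 24 mg/L × 904,615 L = 21,710 g cyanuric acid.
(a) At 98% purity: 21,710 / 0.98 = 22,150 g product.

(b) Volume: 2100 m³ = 2,100,000 L.
(b) Mass of solution: 110 L × 1000 mL/L × 1.14 g/mL = 125,400 g.
(b) Available chlorine delivered: 125,400 g × 0.109 = 13,670 g as Cl₂.
(b) Concentration rise: 13,670 g / 2,100,000 L = 6.509 mg/L = 6.51 ppm.
(b) Final FC: 0.4 + 6.51 = 6.91 ppm.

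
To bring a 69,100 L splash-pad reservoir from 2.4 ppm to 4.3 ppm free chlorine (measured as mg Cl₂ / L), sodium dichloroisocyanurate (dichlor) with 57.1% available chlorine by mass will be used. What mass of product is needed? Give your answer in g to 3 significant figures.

230 g

Chlorine deficit: 4.3 − 2.4 = 1.9 ppm = 1.9 mg/L as Cl₂.
Cl₂ equivalent needed: 1.9 mg/L × 69,100 L = 131,300 mg = 131.3 g.
Product at 57.1% available chlorine: 131.3 / 0.571 = 229.9 g.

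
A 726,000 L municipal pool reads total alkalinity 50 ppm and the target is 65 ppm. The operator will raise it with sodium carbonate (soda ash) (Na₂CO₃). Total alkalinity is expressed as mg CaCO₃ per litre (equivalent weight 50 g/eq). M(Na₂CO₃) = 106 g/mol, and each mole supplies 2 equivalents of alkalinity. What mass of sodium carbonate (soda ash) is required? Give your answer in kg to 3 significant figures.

Alkalinity to add: (65 − 50) = 15 mg/L as CaCO₃ × 726,000 L = 10,890 g as CaCO₃.
Equivalents: 10,890 g ÷ 50 g/eq = 217.8 eq.
Each mole of Na₂CO₃ supplies 2 eq, so 217.8 / 2 = 108.9 mol.
Mass: 108.9 mol × 106 g/mol = 11,540 g.

11.5 kg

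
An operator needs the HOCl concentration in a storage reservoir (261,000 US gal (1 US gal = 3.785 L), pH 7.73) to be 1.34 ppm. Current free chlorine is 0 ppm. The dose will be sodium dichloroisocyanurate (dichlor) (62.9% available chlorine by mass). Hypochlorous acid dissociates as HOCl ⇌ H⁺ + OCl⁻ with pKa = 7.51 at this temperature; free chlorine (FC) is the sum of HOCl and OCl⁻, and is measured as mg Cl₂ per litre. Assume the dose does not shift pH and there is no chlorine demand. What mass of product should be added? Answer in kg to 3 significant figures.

5.60 kg

Volume: 261,000 US gal × 3.785 L/gal = 987,885 L.
[OCl⁻]/[HOCl] = 10^(pH − pKa) = 10^(7.73 − 7.51) = 1.66; fraction as HOCl = 1/(1 + 1.66) = 0.376.
Free chlorine required for 1.34 ppm HOCl: 1.34 / 0.376 = 3.564 ppm.
FC to add: 3.564 − 0 = 3.564 mg/L as Cl₂.
Cl₂ equivalent: 3.564 mg/L × 987,885 L = 3521 g.
Product at 62.9% available Cl: 3521 / 0.629 = 5597 g.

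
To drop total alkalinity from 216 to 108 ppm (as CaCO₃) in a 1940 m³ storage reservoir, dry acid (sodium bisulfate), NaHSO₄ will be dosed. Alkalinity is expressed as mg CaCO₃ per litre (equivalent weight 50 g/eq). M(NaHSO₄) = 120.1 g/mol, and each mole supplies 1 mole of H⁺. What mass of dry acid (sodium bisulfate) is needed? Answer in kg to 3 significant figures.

503 kg

Volume: 1940 m³ = 1,940,000 L.
Alkalinity to neutralize: (216 − 108) = 108 mg/L as CaCO₃ × 1,940,000 L = 209,500 g as CaCO₃.
Equivalents of H⁺ required: 209,500 ÷ 50 g/eq = 4190 eq = 4190 mol NaHSO₄.
Mass of NaHSO₄: 4190 × 120.1 = 503,300 g.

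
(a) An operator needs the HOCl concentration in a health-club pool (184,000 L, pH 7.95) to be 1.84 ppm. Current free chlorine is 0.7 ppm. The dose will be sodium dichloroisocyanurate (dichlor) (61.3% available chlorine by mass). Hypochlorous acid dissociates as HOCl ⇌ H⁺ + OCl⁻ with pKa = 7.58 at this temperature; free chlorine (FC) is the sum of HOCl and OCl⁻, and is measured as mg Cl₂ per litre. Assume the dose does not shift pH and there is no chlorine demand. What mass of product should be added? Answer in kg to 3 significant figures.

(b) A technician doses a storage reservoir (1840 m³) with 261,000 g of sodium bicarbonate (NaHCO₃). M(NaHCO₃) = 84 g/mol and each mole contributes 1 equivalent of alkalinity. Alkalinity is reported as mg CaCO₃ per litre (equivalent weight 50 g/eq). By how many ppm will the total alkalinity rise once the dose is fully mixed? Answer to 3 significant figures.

(a) [OCl⁻]/[HOCl] = 10^(pH − pKa) = 10^(7.95 − 7.58) = 2.344; fraction as HOCl = 1/(1 + 2.344) = 0.299.
(a) Free chlorine required for 1.84 ppm HOCl: 1.84 / 0.299 = 6.153 ppm.
(a) FC to add: 6.153 − 0.7 = 5.453 mg/L as Cl₂.
(a) Cl₂ equivalent: 5.453 mg/L × 184,000 L = 1003 g.
(a) Product at 61.3% available Cl: 1003 / 0.613 = 1637 g.

(b) Volume: 1840 m³ = 1,840,000 L.
(b) Moles of NaHCO₃: 261,000 g ÷ 84 g/mol = 3107 mol → 3107 eq of alkalinity.
(b) As CaCO₃: 3107 eq × 50 g/eq = 155,400 g.
(b) Rise: 155,400 g / 1,840,000 L × 1000 = 84.43 mg/L.

(a) 1.64 kg; (b) 84.4 ppm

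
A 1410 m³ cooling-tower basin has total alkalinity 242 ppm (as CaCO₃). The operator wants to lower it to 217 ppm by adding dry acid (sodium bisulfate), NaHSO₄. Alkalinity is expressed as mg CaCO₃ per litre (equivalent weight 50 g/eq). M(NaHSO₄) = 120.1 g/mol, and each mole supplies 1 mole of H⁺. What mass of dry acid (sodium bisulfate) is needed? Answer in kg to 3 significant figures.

84.7 kg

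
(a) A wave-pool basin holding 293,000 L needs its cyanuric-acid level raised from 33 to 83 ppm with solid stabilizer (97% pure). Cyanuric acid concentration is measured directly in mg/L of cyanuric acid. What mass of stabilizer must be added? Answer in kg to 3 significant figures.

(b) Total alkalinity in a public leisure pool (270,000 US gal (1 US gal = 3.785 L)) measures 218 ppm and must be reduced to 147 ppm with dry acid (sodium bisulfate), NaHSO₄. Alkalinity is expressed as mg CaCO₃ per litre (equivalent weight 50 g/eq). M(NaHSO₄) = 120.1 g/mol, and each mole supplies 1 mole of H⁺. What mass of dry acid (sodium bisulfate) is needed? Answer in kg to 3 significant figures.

(a) 15.1 kg; (b) 174 kg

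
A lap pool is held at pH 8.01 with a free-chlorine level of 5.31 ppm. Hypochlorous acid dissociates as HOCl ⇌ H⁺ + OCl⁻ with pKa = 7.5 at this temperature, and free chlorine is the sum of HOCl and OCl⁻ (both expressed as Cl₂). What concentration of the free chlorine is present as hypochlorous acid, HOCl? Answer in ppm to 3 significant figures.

1.25 ppm

[OCl⁻]/[HOCl] = 10^(pH − pKa) = 10^(8.01 − 7.5) = 10^0.51 = 3.236.
Fraction as HOCl = 1 / (1 + 3.236) = 0.2361.
HOCl = 0.2361 × 5.31 ppm = 1.254 ppm.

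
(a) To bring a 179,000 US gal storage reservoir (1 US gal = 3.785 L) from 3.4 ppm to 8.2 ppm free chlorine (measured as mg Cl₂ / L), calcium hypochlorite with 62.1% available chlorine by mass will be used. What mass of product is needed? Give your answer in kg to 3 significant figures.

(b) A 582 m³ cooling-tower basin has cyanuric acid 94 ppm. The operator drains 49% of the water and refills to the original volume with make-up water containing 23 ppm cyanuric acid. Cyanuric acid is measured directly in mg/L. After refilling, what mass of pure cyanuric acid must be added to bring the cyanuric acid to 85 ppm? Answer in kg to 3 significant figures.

(a) Volume: 179,000 US gal × 3.785 L/gal = 677,515 L.
(a) Chlorine deficit: 8.2 − 3.4 = 4.8 ppm = 4.8 mg/L as Cl₂.
(a) Cl₂ equivalent needed: 4.8 mg/L × 677,515 L = 3,252,000 mg = 3252 g.
(a) Product at 62.1% available chlorine: 3252 / 0.621 = 5237 g.

(b) Volume: 582 m³ = 582,000 L.
(b) After draining 49% and refilling: 94 × 0.51 + 23 × 0.49 = 59.21 ppm.
(b) Deficit to target: 85 − 59.21 = 25.79 mg/L.
(b) Mass: 25.79 mg/L × 582,000 L = 15,010 g cyanuric acid.

(a) 5.24 kg; (b) 15.0 kg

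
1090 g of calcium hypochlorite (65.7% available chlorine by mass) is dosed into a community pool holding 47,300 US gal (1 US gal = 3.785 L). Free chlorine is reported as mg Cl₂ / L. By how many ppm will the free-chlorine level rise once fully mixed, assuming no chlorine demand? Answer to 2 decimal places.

4.00 ppm

Volume: 47,300 US gal × 3.785 L/gal = 179,030 L.
Available chlorine delivered: 1090 g × 0.657 = 716.1 g as Cl₂.
Concentration rise: 716.1 g / 179,030 L = 4 mg/L = 4.00 ppm.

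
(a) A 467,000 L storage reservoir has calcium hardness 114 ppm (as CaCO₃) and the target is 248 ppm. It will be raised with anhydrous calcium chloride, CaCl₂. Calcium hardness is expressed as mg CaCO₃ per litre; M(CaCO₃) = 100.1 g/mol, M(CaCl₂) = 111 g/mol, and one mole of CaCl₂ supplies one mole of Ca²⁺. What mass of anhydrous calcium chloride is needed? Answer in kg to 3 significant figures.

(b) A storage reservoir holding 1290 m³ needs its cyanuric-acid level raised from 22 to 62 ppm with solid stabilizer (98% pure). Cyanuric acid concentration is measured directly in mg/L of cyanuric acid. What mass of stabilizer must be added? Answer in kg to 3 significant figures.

(a) 69.4 kg; (b) 52.7 kg

(a) Hardness to add: (248 − 114) = 134 mg/L as CaCO₃ × 467,000 L = 62,580 g as CaCO₃.
(a) Moles of Ca²⁺ (1 mol Ca²⁺ ≡ 1 mol CaCO₃): 62,580 / 100.1 g/mol = 625.2 mol.
(a) Mass of CaCl₂: 625.2 × 111 = 69,390 g.

(b) Volume: 1290 m³ = 1,290,000 L.
(b) CYA to add: (62 − 22) = 40 mg/L × 1,290,000 L = 51,600 g cyanuric acid.
(b) At 98% purity: 51,600 / 0.98 = 52,650 g product.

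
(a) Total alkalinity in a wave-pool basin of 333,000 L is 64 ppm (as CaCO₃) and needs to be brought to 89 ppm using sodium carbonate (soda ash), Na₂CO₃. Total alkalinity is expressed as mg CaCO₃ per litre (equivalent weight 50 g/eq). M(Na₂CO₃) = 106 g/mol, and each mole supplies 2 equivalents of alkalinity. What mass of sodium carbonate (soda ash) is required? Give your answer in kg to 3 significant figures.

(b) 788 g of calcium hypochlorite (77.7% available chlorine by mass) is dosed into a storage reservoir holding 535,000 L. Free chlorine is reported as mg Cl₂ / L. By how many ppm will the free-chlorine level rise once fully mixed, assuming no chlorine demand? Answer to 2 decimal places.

(a) 8.82 kg; (b) 1.14 ppm

(a) Alkalinity to add: (89 − 64) = 25 mg/L as CaCO₃ × 333,000 L = 8325 g as CaCO₃.
(a) Equivalents: 8325 g ÷ 50 g/eq = 166.5 eq.
(a) Each mole of Na₂CO₃ supplies 2 eq, so 166.5 / 2 = 83.25 mol.
(a) Mass: 83.25 mol × 106 g/mol = 8824 g.

(b) Available chlorine delivered: 788 g × 0.777 = 612.3 g as Cl₂.
(b) Concentration rise: 612.3 g / 535,000 L = 1.144 mg/L = 1.14 ppm.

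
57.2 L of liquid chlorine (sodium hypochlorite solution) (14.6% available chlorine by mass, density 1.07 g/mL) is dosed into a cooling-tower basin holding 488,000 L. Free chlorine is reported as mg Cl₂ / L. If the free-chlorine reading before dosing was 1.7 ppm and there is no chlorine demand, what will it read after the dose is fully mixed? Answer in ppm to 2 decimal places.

Mass of solution: 57.2 L × 1000 mL/L × 1.07 g/mL = 61,200 g.
Available chlorine delivered: 61,200 g × 0.146 = 8936 g as Cl₂.
Concentration rise: 8936 g / 488,000 L = 18.31 mg/L = 18.31 ppm.
Final FC: 1.7 + 18.31 = 20.01 ppm.

20.01 ppm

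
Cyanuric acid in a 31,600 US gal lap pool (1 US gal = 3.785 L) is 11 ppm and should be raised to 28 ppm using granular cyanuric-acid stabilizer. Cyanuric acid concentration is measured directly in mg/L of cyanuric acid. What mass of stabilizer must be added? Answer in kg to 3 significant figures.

2.03 kg

Volume: 31,600 US gal × 3.785 L/gal = 119,606 L.
CYA to add: (28 − 11) = 17 mg/L × 119,606 L = 2033 g cyanuric acid.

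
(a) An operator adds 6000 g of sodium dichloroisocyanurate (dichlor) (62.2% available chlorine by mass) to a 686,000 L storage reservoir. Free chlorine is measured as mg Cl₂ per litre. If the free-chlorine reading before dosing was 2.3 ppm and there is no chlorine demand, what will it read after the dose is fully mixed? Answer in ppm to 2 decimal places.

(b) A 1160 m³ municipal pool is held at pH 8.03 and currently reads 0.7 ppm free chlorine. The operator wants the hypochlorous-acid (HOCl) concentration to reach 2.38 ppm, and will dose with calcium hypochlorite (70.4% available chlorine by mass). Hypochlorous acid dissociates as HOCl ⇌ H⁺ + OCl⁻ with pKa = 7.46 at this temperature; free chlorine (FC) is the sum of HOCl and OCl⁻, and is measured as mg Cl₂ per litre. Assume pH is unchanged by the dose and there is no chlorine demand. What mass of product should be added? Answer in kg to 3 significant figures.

(a) 7.74 ppm; (b) 17.3 kg

(a) Available chlorine delivered: 6000 g × 0.622 = 3732 g as Cl₂.
(a) Concentration rise: 3732 g / 686,000 L = 5.44 mg/L = 5.44 ppm.
(a) Final FC: 2.3 + 5.44 = 7.74 ppm.

(b) Volume: 1160 m³ = 1,160,000 L.
(b) [OCl⁻]/[HOCl] = 10^(pH − pKa) = 10^(8.03 − 7.46) = 3.715; fraction as HOCl = 1/(1 + 3.715) = 0.2121.
(b) Free chlorine required for 2.38 ppm HOCl: 2.38 / 0.2121 = 11.22 ppm.
(b) FC to add: 11.22 − 0.7 = 10.52 mg/L as Cl₂.
(b) Cl₂ equivalent: 10.52 mg/L × 1,160,000 L = 12,210 g.
(b) Product at 70.4% available Cl: 12,210 / 0.704 = 17,340 g.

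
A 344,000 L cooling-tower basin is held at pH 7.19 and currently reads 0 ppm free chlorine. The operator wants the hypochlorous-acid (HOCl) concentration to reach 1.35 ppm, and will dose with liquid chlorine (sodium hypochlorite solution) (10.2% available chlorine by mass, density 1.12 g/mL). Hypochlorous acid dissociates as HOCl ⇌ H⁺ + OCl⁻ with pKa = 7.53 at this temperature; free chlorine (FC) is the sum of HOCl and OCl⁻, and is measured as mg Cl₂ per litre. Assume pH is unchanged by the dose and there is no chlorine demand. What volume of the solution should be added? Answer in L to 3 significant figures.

[OCl⁻]/[HOCl] = 10^(pH − pKa) = 10^(7.19 − 7.53) = 0.4571; fraction as HOCl = 1/(1 + 0.4571) = 0.6863.
Free chlorine required for 1.35 ppm HOCl: 1.35 / 0.6863 = 1.967 ppm.
FC to add: 1.967 − 0 = 1.967 mg/L as Cl₂.
Cl₂ equivalent: 1.967 mg/L × 344,000 L = 676.7 g.
Product at 10.2% available Cl: 676.7 / 0.102 = 6634 g.
Volume: 6634 g ÷ 1.12 g/mL = 5923 mL.

5.92 L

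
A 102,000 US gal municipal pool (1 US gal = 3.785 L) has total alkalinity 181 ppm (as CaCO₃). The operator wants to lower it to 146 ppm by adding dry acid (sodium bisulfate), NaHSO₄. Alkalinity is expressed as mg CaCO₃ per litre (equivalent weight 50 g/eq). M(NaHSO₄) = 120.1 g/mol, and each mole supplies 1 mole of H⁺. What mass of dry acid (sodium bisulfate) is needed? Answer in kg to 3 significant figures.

Volume: 102,000 US gal × 3.785 L/gal = 386,070 L.
Alkalinity to neutralize: (181 − 146) = 35 mg/L as CaCO₃ × 386,070 L = 13,510 g as CaCO₃.
Equivalents of H⁺ required: 13,510 ÷ 50 g/eq = 270.2 eq = 270.2 mol NaHSO₄.
Mass of NaHSO₄: 270.2 × 120.1 = 32,460 g.

32.5 kg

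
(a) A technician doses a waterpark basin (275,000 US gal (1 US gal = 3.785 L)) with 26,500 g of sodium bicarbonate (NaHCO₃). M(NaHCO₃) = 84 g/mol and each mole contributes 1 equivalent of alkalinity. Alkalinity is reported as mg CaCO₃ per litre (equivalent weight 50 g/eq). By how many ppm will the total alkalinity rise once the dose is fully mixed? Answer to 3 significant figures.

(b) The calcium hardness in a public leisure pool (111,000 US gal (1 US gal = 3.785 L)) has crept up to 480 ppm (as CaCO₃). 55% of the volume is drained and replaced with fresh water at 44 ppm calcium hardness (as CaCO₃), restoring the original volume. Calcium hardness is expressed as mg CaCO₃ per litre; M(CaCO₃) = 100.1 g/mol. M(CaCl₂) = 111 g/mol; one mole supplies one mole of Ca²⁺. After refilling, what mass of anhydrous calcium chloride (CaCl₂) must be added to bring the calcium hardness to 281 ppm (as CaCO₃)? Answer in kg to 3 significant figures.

(a) 15.2 ppm; (b) 19.0 kg

(a) Volume: 275,000 US gal × 3.785 L/gal = 1,040,875 L.
(a) Moles of NaHCO₃: 26,500 g ÷ 84 g/mol = 315.5 mol → 315.5 eq of alkalinity.
(a) As CaCO₃: 315.5 eq × 50 g/eq = 15,770 g.
(a) Rise: 15,770 g / 1,040,875 L × 1000 = 15.15 mg/L.

(b) Volume: 111,000 US gal × 3.785 L/gal = 420,135 L.
(b) After draining 55% and refilling: 480 × 0.45 + 44 × 0.55 = 240.2 ppm.
(b) Deficit to target: 281 − 240.2 = 40.8 mg/L.
(b) As CaCO₃: 40.8 mg/L × 420,135 L = 17,140 g; ÷ 100.1 = 171.2 mol Ca²⁺.
(b) Mass: 171.2 × 111 = 19,010 g.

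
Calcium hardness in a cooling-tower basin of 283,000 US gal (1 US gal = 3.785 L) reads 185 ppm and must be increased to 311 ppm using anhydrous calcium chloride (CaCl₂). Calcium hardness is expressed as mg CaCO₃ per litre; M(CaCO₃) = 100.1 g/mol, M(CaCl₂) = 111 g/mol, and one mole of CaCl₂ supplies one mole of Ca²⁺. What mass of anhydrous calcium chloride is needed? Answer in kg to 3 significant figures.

150 kg

Volume: 283,000 US gal × 3.785 L/gal = 1,071,155 L.
Hardness to add: (311 − 185) = 126 mg/L as CaCO₃ × 1,071,155 L = 135,000 g as CaCO₃.
Moles of Ca²⁺ (1 mol Ca²⁺ ≡ 1 mol CaCO₃): 135,000 / 100.1 g/mol = 1348 mol.
Mass of CaCl₂: 1348 × 111 = 149,700 g.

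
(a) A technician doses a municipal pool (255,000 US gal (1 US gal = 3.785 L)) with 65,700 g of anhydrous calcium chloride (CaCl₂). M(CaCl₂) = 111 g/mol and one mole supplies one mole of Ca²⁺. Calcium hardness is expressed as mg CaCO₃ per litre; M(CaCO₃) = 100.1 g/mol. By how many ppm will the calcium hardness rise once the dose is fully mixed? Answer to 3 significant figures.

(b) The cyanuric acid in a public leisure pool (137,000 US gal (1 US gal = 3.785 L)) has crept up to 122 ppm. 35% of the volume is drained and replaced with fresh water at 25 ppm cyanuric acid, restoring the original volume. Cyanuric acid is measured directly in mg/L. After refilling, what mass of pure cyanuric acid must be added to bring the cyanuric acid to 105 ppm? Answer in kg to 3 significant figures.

(a) Volume: 255,000 US gal × 3.785 L/gal = 965,175 L.
(a) Moles of Ca²⁺: 65,700 g ÷ 111 g/mol = 591.9 mol.
(a) As CaCO₃: 591.9 mol × 100.1 g/mol = 59,250 g.
(a) Rise: 59,250 g / 965,175 L × 1000 = 61.39 mg/L.

(b) Volume: 137,000 US gal × 3.785 L/gal = 518,545 L.
(b) After draining 35% and refilling: 122 × 0.65 + 25 × 0.35 = 88.05 ppm.
(b) Deficit to target: 105 − 88.05 = 16.95 mg/L.
(b) Mass: 16.95 mg/L × 518,545 L = 8789 g cyanuric acid.

(a) 61.4 ppm; (b) 8.79 kg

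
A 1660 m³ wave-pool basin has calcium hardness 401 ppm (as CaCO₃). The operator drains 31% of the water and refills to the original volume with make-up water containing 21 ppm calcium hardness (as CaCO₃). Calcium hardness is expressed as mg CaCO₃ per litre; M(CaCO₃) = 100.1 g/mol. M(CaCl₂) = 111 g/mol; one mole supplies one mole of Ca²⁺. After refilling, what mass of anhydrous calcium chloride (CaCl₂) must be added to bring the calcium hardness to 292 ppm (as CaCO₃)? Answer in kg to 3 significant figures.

Volume: 1660 m³ = 1,660,000 L.
After draining 31% and refilling: 401 × 0.69 + 21 × 0.31 = 283.2 ppm.
Deficit to target: 292 − 283.2 = 8.8 mg/L.
As CaCO₃: 8.8 mg/L × 1,660,000 L = 14,610 g; ÷ 100.1 = 145.9 mol Ca²⁺.
Mass: 145.9 × 111 = 16,200 g.

16.2 kg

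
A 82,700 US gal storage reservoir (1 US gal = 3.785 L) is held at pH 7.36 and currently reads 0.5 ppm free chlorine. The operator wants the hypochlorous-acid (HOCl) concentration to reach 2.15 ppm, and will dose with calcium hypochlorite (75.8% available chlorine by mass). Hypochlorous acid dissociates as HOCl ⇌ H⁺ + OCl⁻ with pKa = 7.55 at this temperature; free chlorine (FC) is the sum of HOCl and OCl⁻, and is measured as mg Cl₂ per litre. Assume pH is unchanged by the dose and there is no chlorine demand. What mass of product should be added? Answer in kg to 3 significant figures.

Volume: 82,700 US gal × 3.785 L/gal = 313,020 L.
[OCl⁻]/[HOCl] = 10^(pH − pKa) = 10^(7.36 − 7.55) = 0.6457; fraction as HOCl = 1/(1 + 0.6457) = 0.6077.
Free chlorine required for 2.15 ppm HOCl: 2.15 / 0.6077 = 3.538 ppm.
FC to add: 3.538 − 0.5 = 3.038 mg/L as Cl₂.
Cl₂ equivalent: 3.038 mg/L × 313,020 L = 951 g.
Product at 75.8% available Cl: 951 / 0.758 = 1255 g.

1.25 kg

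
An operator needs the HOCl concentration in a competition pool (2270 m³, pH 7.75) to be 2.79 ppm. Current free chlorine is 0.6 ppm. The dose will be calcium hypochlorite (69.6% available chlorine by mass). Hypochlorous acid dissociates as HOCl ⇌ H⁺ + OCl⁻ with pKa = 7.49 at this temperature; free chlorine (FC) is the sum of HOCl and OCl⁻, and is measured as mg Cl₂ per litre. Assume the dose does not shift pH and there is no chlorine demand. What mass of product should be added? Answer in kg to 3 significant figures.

23.7 kg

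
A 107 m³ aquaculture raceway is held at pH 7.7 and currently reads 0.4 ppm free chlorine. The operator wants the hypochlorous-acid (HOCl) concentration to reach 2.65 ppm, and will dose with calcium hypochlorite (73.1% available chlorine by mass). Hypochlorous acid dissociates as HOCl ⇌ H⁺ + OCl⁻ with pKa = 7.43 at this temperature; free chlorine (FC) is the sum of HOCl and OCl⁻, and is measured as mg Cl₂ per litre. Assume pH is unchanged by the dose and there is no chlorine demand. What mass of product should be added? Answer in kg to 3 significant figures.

1.05 kg

Volume: 107 m³ = 107,000 L.
[OCl⁻]/[HOCl] = 10^(pH − pKa) = 10^(7.7 − 7.43) = 1.862; fraction as HOCl = 1/(1 + 1.862) = 0.3494.
Free chlorine required for 2.65 ppm HOCl: 2.65 / 0.3494 = 7.585 ppm.
FC to add: 7.585 − 0.4 = 7.185 mg/L as Cl₂.
Cl₂ equivalent: 7.185 mg/L × 107,000 L = 768.7 g.
Product at 73.1% available Cl: 768.7 / 0.731 = 1052 g.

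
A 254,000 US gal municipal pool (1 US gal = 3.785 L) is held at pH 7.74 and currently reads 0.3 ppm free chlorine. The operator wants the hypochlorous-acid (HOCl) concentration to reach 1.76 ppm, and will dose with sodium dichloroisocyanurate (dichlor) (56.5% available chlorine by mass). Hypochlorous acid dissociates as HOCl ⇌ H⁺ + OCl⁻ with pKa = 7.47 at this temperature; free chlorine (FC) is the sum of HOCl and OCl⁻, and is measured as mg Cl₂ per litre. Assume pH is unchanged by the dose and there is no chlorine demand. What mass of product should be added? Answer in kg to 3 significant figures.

Volume: 254,000 US gal × 3.785 L/gal = 961,390 L.
[OCl⁻]/[HOCl] = 10^(pH − pKa) = 10^(7.74 − 7.47) = 1.862; fraction as HOCl = 1/(1 + 1.862) = 0.3494.
Free chlorine required for 1.76 ppm HOCl: 1.76 / 0.3494 = 5.037 ppm.
FC to add: 5.037 − 0.3 = 4.737 mg/L as Cl₂.
Cl₂ equivalent: 4.737 mg/L × 961,390 L = 4554 g.
Product at 56.5% available Cl: 4554 / 0.565 = 8061 g.

8.06 kg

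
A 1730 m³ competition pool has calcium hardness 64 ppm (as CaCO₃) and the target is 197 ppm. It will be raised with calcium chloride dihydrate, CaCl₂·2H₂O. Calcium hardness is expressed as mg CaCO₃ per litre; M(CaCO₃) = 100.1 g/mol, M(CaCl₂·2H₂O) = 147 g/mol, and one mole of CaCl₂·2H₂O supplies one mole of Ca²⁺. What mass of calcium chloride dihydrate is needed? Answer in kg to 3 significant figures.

Volume: 1730 m³ = 1,730,000 L.
Hardness to add: (197 − 64) = 133 mg/L as CaCO₃ × 1,730,000 L = 230,100 g as CaCO₃.
Moles of Ca²⁺ (1 mol Ca²⁺ ≡ 1 mol CaCO₃): 230,100 / 100.1 g/mol = 2299 mol.
Mass of CaCl₂·2H₂O: 2299 × 147 = 337,900 g.

338 kg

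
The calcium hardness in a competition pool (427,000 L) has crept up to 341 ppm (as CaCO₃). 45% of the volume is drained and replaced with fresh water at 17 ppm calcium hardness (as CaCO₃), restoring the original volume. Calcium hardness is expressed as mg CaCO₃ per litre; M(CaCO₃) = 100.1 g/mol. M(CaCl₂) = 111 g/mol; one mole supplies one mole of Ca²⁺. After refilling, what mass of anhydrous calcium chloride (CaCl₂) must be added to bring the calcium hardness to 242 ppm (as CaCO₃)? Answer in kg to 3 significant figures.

22.2 kg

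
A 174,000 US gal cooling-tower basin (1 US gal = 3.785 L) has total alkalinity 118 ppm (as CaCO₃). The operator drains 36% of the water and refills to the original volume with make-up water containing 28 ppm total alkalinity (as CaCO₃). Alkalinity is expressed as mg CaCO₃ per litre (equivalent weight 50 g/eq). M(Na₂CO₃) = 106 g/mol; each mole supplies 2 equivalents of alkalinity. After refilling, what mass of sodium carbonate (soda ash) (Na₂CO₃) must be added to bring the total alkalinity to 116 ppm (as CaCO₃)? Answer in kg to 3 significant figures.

Volume: 174,000 US gal × 3.785 L/gal = 658,590 L.
After draining 36% and refilling: 118 × 0.64 + 28 × 0.36 = 85.6 ppm.
Deficit to target: 116 − 85.6 = 30.4 mg/L.
As CaCO₃: 30.4 mg/L × 658,590 L = 20,020 g; ÷ 50 g/eq ÷ 2 = 200.2 mol Na₂CO₃.
Mass: 200.2 × 106 = 21,220 g.

21.2 kg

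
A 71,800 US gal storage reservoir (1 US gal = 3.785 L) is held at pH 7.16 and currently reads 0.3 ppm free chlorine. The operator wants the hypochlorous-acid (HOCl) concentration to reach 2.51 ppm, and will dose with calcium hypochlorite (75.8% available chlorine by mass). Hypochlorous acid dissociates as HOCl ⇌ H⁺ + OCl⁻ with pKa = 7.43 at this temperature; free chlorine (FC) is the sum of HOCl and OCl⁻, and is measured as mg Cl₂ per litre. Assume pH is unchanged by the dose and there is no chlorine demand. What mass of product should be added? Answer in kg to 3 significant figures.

1.28 kg

Volume: 71,800 US gal × 3.785 L/gal = 271,763 L.
[OCl⁻]/[HOCl] = 10^(pH − pKa) = 10^(7.16 − 7.43) = 0.537; fraction as HOCl = 1/(1 + 0.537) = 0.6506.
Free chlorine required for 2.51 ppm HOCl: 2.51 / 0.6506 = 3.858 ppm.
FC to add: 3.858 − 0.3 = 3.558 mg/L as Cl₂.
Cl₂ equivalent: 3.558 mg/L × 271,763 L = 966.9 g.
Product at 75.8% available Cl: 966.9 / 0.758 = 1276 g.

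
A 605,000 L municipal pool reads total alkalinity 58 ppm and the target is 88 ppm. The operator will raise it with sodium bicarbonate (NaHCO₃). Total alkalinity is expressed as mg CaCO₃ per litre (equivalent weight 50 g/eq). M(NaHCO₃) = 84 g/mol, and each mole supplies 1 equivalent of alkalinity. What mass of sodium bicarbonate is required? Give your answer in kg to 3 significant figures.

Alkalinity to add: (88 − 58) = 30 mg/L as CaCO₃ × 605,000 L = 18,150 g as CaCO₃.
Equivalents: 18,150 g ÷ 50 g/eq = 363 eq.
NaHCO₃ supplies 1 eq per mole → 363 mol.
Mass: 363 mol × 84 g/mol = 30,490 g.

30.5 kg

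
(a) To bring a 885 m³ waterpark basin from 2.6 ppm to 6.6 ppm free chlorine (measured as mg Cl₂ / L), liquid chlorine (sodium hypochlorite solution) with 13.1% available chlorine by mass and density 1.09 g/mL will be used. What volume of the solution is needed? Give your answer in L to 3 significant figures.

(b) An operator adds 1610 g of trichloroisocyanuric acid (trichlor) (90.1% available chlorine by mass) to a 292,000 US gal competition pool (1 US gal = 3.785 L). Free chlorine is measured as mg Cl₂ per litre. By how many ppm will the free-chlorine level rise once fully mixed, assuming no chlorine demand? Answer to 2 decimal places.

(a) Volume: 885 m³ = 885,000 L.
(a) Chlorine deficit: 6.6 − 2.6 = 4 ppm = 4 mg/L as Cl₂.
(a) Cl₂ equivalent needed: 4 mg/L × 885,000 L = 3,540,000 mg = 3540 g.
(a) Product at 13.1% available chlorine: 3540 / 0.131 = 27,020 g.
(a) Volume at density 1.09 g/mL: 27,020 g ÷ 1.09 g/mL = 24,790 mL.

(b) Volume: 292,000 US gal × 3.785 L/gal = 1,105,220 L.
(b) Available chlorine delivered: 1610 g × 0.901 = 1451 g as Cl₂.
(b) Concentration rise: 1451 g / 1,105,220 L = 1.313 mg/L = 1.31 ppm.

(a) 24.8 L; (b) 1.31 ppm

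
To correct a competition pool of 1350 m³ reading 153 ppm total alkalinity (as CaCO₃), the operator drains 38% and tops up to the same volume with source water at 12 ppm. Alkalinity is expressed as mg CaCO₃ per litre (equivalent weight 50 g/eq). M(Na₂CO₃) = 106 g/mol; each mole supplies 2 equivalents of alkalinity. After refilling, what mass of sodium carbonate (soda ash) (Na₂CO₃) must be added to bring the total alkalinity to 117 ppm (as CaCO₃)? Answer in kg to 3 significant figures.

25.2 kg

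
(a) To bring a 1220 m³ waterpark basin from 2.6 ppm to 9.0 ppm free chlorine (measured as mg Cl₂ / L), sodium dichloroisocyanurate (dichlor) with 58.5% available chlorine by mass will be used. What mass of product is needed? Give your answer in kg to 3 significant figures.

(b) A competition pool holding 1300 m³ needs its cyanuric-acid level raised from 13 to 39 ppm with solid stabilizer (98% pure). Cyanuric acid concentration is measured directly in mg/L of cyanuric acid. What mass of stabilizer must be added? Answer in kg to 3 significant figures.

(a) Volume: 1220 m³ = 1,220,000 L.
(a) Chlorine deficit: 9.0 − 2.6 = 6.4 ppm = 6.4 mg/L as Cl₂.
(a) Cl₂ equivalent needed: 6.4 mg/L × 1,220,000 L = 7,808,000 mg = 7808 g.
(a) Product at 58.5% available chlorine: 7808 / 0.585 = 13,350 g.

(b) Volume: 1300 m³ = 1,300,000 L.
(b) CYA to add: (39 − 13) = 26 mg/L × 1,300,000 L = 33,800 g cyanuric acid.
(b) At 98% purity: 33,800 / 0.98 = 34,490 g product.

(a) 13.3 kg; (b) 34.5 kg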